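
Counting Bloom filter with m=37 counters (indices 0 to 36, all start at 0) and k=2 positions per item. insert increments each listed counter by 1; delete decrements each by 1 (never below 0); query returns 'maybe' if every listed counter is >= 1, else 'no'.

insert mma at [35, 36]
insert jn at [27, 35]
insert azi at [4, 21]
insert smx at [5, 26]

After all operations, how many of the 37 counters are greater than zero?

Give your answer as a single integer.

Step 1: insert mma at [35, 36] -> counters=[0,0,0,0,0,0,0,0,0,0,0,0,0,0,0,0,0,0,0,0,0,0,0,0,0,0,0,0,0,0,0,0,0,0,0,1,1]
Step 2: insert jn at [27, 35] -> counters=[0,0,0,0,0,0,0,0,0,0,0,0,0,0,0,0,0,0,0,0,0,0,0,0,0,0,0,1,0,0,0,0,0,0,0,2,1]
Step 3: insert azi at [4, 21] -> counters=[0,0,0,0,1,0,0,0,0,0,0,0,0,0,0,0,0,0,0,0,0,1,0,0,0,0,0,1,0,0,0,0,0,0,0,2,1]
Step 4: insert smx at [5, 26] -> counters=[0,0,0,0,1,1,0,0,0,0,0,0,0,0,0,0,0,0,0,0,0,1,0,0,0,0,1,1,0,0,0,0,0,0,0,2,1]
Final counters=[0,0,0,0,1,1,0,0,0,0,0,0,0,0,0,0,0,0,0,0,0,1,0,0,0,0,1,1,0,0,0,0,0,0,0,2,1] -> 7 nonzero

Answer: 7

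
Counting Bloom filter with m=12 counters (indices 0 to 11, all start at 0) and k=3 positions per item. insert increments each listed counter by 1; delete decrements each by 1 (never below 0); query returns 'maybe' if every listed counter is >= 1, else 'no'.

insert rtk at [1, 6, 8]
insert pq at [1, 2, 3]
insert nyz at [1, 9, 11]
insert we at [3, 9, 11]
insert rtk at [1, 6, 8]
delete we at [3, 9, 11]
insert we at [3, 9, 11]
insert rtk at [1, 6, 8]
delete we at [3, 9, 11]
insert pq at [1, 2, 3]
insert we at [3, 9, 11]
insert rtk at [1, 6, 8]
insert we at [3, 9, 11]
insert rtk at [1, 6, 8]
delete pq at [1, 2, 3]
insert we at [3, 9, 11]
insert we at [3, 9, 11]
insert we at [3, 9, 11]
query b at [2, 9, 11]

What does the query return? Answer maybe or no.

Answer: maybe

Derivation:
Step 1: insert rtk at [1, 6, 8] -> counters=[0,1,0,0,0,0,1,0,1,0,0,0]
Step 2: insert pq at [1, 2, 3] -> counters=[0,2,1,1,0,0,1,0,1,0,0,0]
Step 3: insert nyz at [1, 9, 11] -> counters=[0,3,1,1,0,0,1,0,1,1,0,1]
Step 4: insert we at [3, 9, 11] -> counters=[0,3,1,2,0,0,1,0,1,2,0,2]
Step 5: insert rtk at [1, 6, 8] -> counters=[0,4,1,2,0,0,2,0,2,2,0,2]
Step 6: delete we at [3, 9, 11] -> counters=[0,4,1,1,0,0,2,0,2,1,0,1]
Step 7: insert we at [3, 9, 11] -> counters=[0,4,1,2,0,0,2,0,2,2,0,2]
Step 8: insert rtk at [1, 6, 8] -> counters=[0,5,1,2,0,0,3,0,3,2,0,2]
Step 9: delete we at [3, 9, 11] -> counters=[0,5,1,1,0,0,3,0,3,1,0,1]
Step 10: insert pq at [1, 2, 3] -> counters=[0,6,2,2,0,0,3,0,3,1,0,1]
Step 11: insert we at [3, 9, 11] -> counters=[0,6,2,3,0,0,3,0,3,2,0,2]
Step 12: insert rtk at [1, 6, 8] -> counters=[0,7,2,3,0,0,4,0,4,2,0,2]
Step 13: insert we at [3, 9, 11] -> counters=[0,7,2,4,0,0,4,0,4,3,0,3]
Step 14: insert rtk at [1, 6, 8] -> counters=[0,8,2,4,0,0,5,0,5,3,0,3]
Step 15: delete pq at [1, 2, 3] -> counters=[0,7,1,3,0,0,5,0,5,3,0,3]
Step 16: insert we at [3, 9, 11] -> counters=[0,7,1,4,0,0,5,0,5,4,0,4]
Step 17: insert we at [3, 9, 11] -> counters=[0,7,1,5,0,0,5,0,5,5,0,5]
Step 18: insert we at [3, 9, 11] -> counters=[0,7,1,6,0,0,5,0,5,6,0,6]
Query b: check counters[2]=1 counters[9]=6 counters[11]=6 -> maybe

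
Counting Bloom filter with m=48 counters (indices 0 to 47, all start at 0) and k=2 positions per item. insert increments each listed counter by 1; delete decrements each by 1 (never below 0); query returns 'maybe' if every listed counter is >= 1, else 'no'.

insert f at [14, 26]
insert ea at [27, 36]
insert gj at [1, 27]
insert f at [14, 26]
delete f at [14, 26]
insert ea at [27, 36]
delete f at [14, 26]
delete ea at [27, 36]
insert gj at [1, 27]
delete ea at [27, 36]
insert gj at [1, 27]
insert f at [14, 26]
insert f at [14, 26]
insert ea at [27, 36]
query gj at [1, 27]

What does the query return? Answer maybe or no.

Answer: maybe

Derivation:
Step 1: insert f at [14, 26] -> counters=[0,0,0,0,0,0,0,0,0,0,0,0,0,0,1,0,0,0,0,0,0,0,0,0,0,0,1,0,0,0,0,0,0,0,0,0,0,0,0,0,0,0,0,0,0,0,0,0]
Step 2: insert ea at [27, 36] -> counters=[0,0,0,0,0,0,0,0,0,0,0,0,0,0,1,0,0,0,0,0,0,0,0,0,0,0,1,1,0,0,0,0,0,0,0,0,1,0,0,0,0,0,0,0,0,0,0,0]
Step 3: insert gj at [1, 27] -> counters=[0,1,0,0,0,0,0,0,0,0,0,0,0,0,1,0,0,0,0,0,0,0,0,0,0,0,1,2,0,0,0,0,0,0,0,0,1,0,0,0,0,0,0,0,0,0,0,0]
Step 4: insert f at [14, 26] -> counters=[0,1,0,0,0,0,0,0,0,0,0,0,0,0,2,0,0,0,0,0,0,0,0,0,0,0,2,2,0,0,0,0,0,0,0,0,1,0,0,0,0,0,0,0,0,0,0,0]
Step 5: delete f at [14, 26] -> counters=[0,1,0,0,0,0,0,0,0,0,0,0,0,0,1,0,0,0,0,0,0,0,0,0,0,0,1,2,0,0,0,0,0,0,0,0,1,0,0,0,0,0,0,0,0,0,0,0]
Step 6: insert ea at [27, 36] -> counters=[0,1,0,0,0,0,0,0,0,0,0,0,0,0,1,0,0,0,0,0,0,0,0,0,0,0,1,3,0,0,0,0,0,0,0,0,2,0,0,0,0,0,0,0,0,0,0,0]
Step 7: delete f at [14, 26] -> counters=[0,1,0,0,0,0,0,0,0,0,0,0,0,0,0,0,0,0,0,0,0,0,0,0,0,0,0,3,0,0,0,0,0,0,0,0,2,0,0,0,0,0,0,0,0,0,0,0]
Step 8: delete ea at [27, 36] -> counters=[0,1,0,0,0,0,0,0,0,0,0,0,0,0,0,0,0,0,0,0,0,0,0,0,0,0,0,2,0,0,0,0,0,0,0,0,1,0,0,0,0,0,0,0,0,0,0,0]
Step 9: insert gj at [1, 27] -> counters=[0,2,0,0,0,0,0,0,0,0,0,0,0,0,0,0,0,0,0,0,0,0,0,0,0,0,0,3,0,0,0,0,0,0,0,0,1,0,0,0,0,0,0,0,0,0,0,0]
Step 10: delete ea at [27, 36] -> counters=[0,2,0,0,0,0,0,0,0,0,0,0,0,0,0,0,0,0,0,0,0,0,0,0,0,0,0,2,0,0,0,0,0,0,0,0,0,0,0,0,0,0,0,0,0,0,0,0]
Step 11: insert gj at [1, 27] -> counters=[0,3,0,0,0,0,0,0,0,0,0,0,0,0,0,0,0,0,0,0,0,0,0,0,0,0,0,3,0,0,0,0,0,0,0,0,0,0,0,0,0,0,0,0,0,0,0,0]
Step 12: insert f at [14, 26] -> counters=[0,3,0,0,0,0,0,0,0,0,0,0,0,0,1,0,0,0,0,0,0,0,0,0,0,0,1,3,0,0,0,0,0,0,0,0,0,0,0,0,0,0,0,0,0,0,0,0]
Step 13: insert f at [14, 26] -> counters=[0,3,0,0,0,0,0,0,0,0,0,0,0,0,2,0,0,0,0,0,0,0,0,0,0,0,2,3,0,0,0,0,0,0,0,0,0,0,0,0,0,0,0,0,0,0,0,0]
Step 14: insert ea at [27, 36] -> counters=[0,3,0,0,0,0,0,0,0,0,0,0,0,0,2,0,0,0,0,0,0,0,0,0,0,0,2,4,0,0,0,0,0,0,0,0,1,0,0,0,0,0,0,0,0,0,0,0]
Query gj: check counters[1]=3 counters[27]=4 -> maybe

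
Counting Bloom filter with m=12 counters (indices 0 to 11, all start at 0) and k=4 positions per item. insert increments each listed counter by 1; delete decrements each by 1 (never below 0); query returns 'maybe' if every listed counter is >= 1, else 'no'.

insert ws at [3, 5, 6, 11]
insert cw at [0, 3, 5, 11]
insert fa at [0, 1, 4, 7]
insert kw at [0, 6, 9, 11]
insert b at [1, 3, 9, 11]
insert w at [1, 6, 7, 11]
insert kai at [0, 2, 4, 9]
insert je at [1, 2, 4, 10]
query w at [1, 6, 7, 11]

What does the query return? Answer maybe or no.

Answer: maybe

Derivation:
Step 1: insert ws at [3, 5, 6, 11] -> counters=[0,0,0,1,0,1,1,0,0,0,0,1]
Step 2: insert cw at [0, 3, 5, 11] -> counters=[1,0,0,2,0,2,1,0,0,0,0,2]
Step 3: insert fa at [0, 1, 4, 7] -> counters=[2,1,0,2,1,2,1,1,0,0,0,2]
Step 4: insert kw at [0, 6, 9, 11] -> counters=[3,1,0,2,1,2,2,1,0,1,0,3]
Step 5: insert b at [1, 3, 9, 11] -> counters=[3,2,0,3,1,2,2,1,0,2,0,4]
Step 6: insert w at [1, 6, 7, 11] -> counters=[3,3,0,3,1,2,3,2,0,2,0,5]
Step 7: insert kai at [0, 2, 4, 9] -> counters=[4,3,1,3,2,2,3,2,0,3,0,5]
Step 8: insert je at [1, 2, 4, 10] -> counters=[4,4,2,3,3,2,3,2,0,3,1,5]
Query w: check counters[1]=4 counters[6]=3 counters[7]=2 counters[11]=5 -> maybe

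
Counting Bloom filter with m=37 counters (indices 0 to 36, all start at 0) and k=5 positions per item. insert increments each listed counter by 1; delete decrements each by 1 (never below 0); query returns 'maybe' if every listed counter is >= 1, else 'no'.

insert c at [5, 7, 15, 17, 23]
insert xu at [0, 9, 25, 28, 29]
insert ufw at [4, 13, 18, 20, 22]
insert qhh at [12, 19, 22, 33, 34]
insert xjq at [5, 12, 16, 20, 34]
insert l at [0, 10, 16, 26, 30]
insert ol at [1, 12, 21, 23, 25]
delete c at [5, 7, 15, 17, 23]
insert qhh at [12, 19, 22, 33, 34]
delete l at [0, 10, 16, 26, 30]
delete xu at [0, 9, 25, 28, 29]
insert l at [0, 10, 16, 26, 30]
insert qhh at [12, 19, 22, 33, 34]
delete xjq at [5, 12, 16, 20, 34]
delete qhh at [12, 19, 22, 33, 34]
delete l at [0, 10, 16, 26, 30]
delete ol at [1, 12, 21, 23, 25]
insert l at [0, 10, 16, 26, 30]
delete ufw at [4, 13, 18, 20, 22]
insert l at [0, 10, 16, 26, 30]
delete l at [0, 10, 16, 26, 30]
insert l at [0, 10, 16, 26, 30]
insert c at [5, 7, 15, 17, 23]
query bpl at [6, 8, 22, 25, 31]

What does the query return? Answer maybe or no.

Step 1: insert c at [5, 7, 15, 17, 23] -> counters=[0,0,0,0,0,1,0,1,0,0,0,0,0,0,0,1,0,1,0,0,0,0,0,1,0,0,0,0,0,0,0,0,0,0,0,0,0]
Step 2: insert xu at [0, 9, 25, 28, 29] -> counters=[1,0,0,0,0,1,0,1,0,1,0,0,0,0,0,1,0,1,0,0,0,0,0,1,0,1,0,0,1,1,0,0,0,0,0,0,0]
Step 3: insert ufw at [4, 13, 18, 20, 22] -> counters=[1,0,0,0,1,1,0,1,0,1,0,0,0,1,0,1,0,1,1,0,1,0,1,1,0,1,0,0,1,1,0,0,0,0,0,0,0]
Step 4: insert qhh at [12, 19, 22, 33, 34] -> counters=[1,0,0,0,1,1,0,1,0,1,0,0,1,1,0,1,0,1,1,1,1,0,2,1,0,1,0,0,1,1,0,0,0,1,1,0,0]
Step 5: insert xjq at [5, 12, 16, 20, 34] -> counters=[1,0,0,0,1,2,0,1,0,1,0,0,2,1,0,1,1,1,1,1,2,0,2,1,0,1,0,0,1,1,0,0,0,1,2,0,0]
Step 6: insert l at [0, 10, 16, 26, 30] -> counters=[2,0,0,0,1,2,0,1,0,1,1,0,2,1,0,1,2,1,1,1,2,0,2,1,0,1,1,0,1,1,1,0,0,1,2,0,0]
Step 7: insert ol at [1, 12, 21, 23, 25] -> counters=[2,1,0,0,1,2,0,1,0,1,1,0,3,1,0,1,2,1,1,1,2,1,2,2,0,2,1,0,1,1,1,0,0,1,2,0,0]
Step 8: delete c at [5, 7, 15, 17, 23] -> counters=[2,1,0,0,1,1,0,0,0,1,1,0,3,1,0,0,2,0,1,1,2,1,2,1,0,2,1,0,1,1,1,0,0,1,2,0,0]
Step 9: insert qhh at [12, 19, 22, 33, 34] -> counters=[2,1,0,0,1,1,0,0,0,1,1,0,4,1,0,0,2,0,1,2,2,1,3,1,0,2,1,0,1,1,1,0,0,2,3,0,0]
Step 10: delete l at [0, 10, 16, 26, 30] -> counters=[1,1,0,0,1,1,0,0,0,1,0,0,4,1,0,0,1,0,1,2,2,1,3,1,0,2,0,0,1,1,0,0,0,2,3,0,0]
Step 11: delete xu at [0, 9, 25, 28, 29] -> counters=[0,1,0,0,1,1,0,0,0,0,0,0,4,1,0,0,1,0,1,2,2,1,3,1,0,1,0,0,0,0,0,0,0,2,3,0,0]
Step 12: insert l at [0, 10, 16, 26, 30] -> counters=[1,1,0,0,1,1,0,0,0,0,1,0,4,1,0,0,2,0,1,2,2,1,3,1,0,1,1,0,0,0,1,0,0,2,3,0,0]
Step 13: insert qhh at [12, 19, 22, 33, 34] -> counters=[1,1,0,0,1,1,0,0,0,0,1,0,5,1,0,0,2,0,1,3,2,1,4,1,0,1,1,0,0,0,1,0,0,3,4,0,0]
Step 14: delete xjq at [5, 12, 16, 20, 34] -> counters=[1,1,0,0,1,0,0,0,0,0,1,0,4,1,0,0,1,0,1,3,1,1,4,1,0,1,1,0,0,0,1,0,0,3,3,0,0]
Step 15: delete qhh at [12, 19, 22, 33, 34] -> counters=[1,1,0,0,1,0,0,0,0,0,1,0,3,1,0,0,1,0,1,2,1,1,3,1,0,1,1,0,0,0,1,0,0,2,2,0,0]
Step 16: delete l at [0, 10, 16, 26, 30] -> counters=[0,1,0,0,1,0,0,0,0,0,0,0,3,1,0,0,0,0,1,2,1,1,3,1,0,1,0,0,0,0,0,0,0,2,2,0,0]
Step 17: delete ol at [1, 12, 21, 23, 25] -> counters=[0,0,0,0,1,0,0,0,0,0,0,0,2,1,0,0,0,0,1,2,1,0,3,0,0,0,0,0,0,0,0,0,0,2,2,0,0]
Step 18: insert l at [0, 10, 16, 26, 30] -> counters=[1,0,0,0,1,0,0,0,0,0,1,0,2,1,0,0,1,0,1,2,1,0,3,0,0,0,1,0,0,0,1,0,0,2,2,0,0]
Step 19: delete ufw at [4, 13, 18, 20, 22] -> counters=[1,0,0,0,0,0,0,0,0,0,1,0,2,0,0,0,1,0,0,2,0,0,2,0,0,0,1,0,0,0,1,0,0,2,2,0,0]
Step 20: insert l at [0, 10, 16, 26, 30] -> counters=[2,0,0,0,0,0,0,0,0,0,2,0,2,0,0,0,2,0,0,2,0,0,2,0,0,0,2,0,0,0,2,0,0,2,2,0,0]
Step 21: delete l at [0, 10, 16, 26, 30] -> counters=[1,0,0,0,0,0,0,0,0,0,1,0,2,0,0,0,1,0,0,2,0,0,2,0,0,0,1,0,0,0,1,0,0,2,2,0,0]
Step 22: insert l at [0, 10, 16, 26, 30] -> counters=[2,0,0,0,0,0,0,0,0,0,2,0,2,0,0,0,2,0,0,2,0,0,2,0,0,0,2,0,0,0,2,0,0,2,2,0,0]
Step 23: insert c at [5, 7, 15, 17, 23] -> counters=[2,0,0,0,0,1,0,1,0,0,2,0,2,0,0,1,2,1,0,2,0,0,2,1,0,0,2,0,0,0,2,0,0,2,2,0,0]
Query bpl: check counters[6]=0 counters[8]=0 counters[22]=2 counters[25]=0 counters[31]=0 -> no

Answer: no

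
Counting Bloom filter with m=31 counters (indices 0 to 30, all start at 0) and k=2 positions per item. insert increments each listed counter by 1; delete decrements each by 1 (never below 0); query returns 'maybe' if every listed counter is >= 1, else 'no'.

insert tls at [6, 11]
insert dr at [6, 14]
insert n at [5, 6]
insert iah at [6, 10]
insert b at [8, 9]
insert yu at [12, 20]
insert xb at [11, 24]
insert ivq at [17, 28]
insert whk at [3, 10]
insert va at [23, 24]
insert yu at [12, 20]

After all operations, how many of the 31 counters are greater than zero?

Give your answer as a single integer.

Answer: 14

Derivation:
Step 1: insert tls at [6, 11] -> counters=[0,0,0,0,0,0,1,0,0,0,0,1,0,0,0,0,0,0,0,0,0,0,0,0,0,0,0,0,0,0,0]
Step 2: insert dr at [6, 14] -> counters=[0,0,0,0,0,0,2,0,0,0,0,1,0,0,1,0,0,0,0,0,0,0,0,0,0,0,0,0,0,0,0]
Step 3: insert n at [5, 6] -> counters=[0,0,0,0,0,1,3,0,0,0,0,1,0,0,1,0,0,0,0,0,0,0,0,0,0,0,0,0,0,0,0]
Step 4: insert iah at [6, 10] -> counters=[0,0,0,0,0,1,4,0,0,0,1,1,0,0,1,0,0,0,0,0,0,0,0,0,0,0,0,0,0,0,0]
Step 5: insert b at [8, 9] -> counters=[0,0,0,0,0,1,4,0,1,1,1,1,0,0,1,0,0,0,0,0,0,0,0,0,0,0,0,0,0,0,0]
Step 6: insert yu at [12, 20] -> counters=[0,0,0,0,0,1,4,0,1,1,1,1,1,0,1,0,0,0,0,0,1,0,0,0,0,0,0,0,0,0,0]
Step 7: insert xb at [11, 24] -> counters=[0,0,0,0,0,1,4,0,1,1,1,2,1,0,1,0,0,0,0,0,1,0,0,0,1,0,0,0,0,0,0]
Step 8: insert ivq at [17, 28] -> counters=[0,0,0,0,0,1,4,0,1,1,1,2,1,0,1,0,0,1,0,0,1,0,0,0,1,0,0,0,1,0,0]
Step 9: insert whk at [3, 10] -> counters=[0,0,0,1,0,1,4,0,1,1,2,2,1,0,1,0,0,1,0,0,1,0,0,0,1,0,0,0,1,0,0]
Step 10: insert va at [23, 24] -> counters=[0,0,0,1,0,1,4,0,1,1,2,2,1,0,1,0,0,1,0,0,1,0,0,1,2,0,0,0,1,0,0]
Step 11: insert yu at [12, 20] -> counters=[0,0,0,1,0,1,4,0,1,1,2,2,2,0,1,0,0,1,0,0,2,0,0,1,2,0,0,0,1,0,0]
Final counters=[0,0,0,1,0,1,4,0,1,1,2,2,2,0,1,0,0,1,0,0,2,0,0,1,2,0,0,0,1,0,0] -> 14 nonzero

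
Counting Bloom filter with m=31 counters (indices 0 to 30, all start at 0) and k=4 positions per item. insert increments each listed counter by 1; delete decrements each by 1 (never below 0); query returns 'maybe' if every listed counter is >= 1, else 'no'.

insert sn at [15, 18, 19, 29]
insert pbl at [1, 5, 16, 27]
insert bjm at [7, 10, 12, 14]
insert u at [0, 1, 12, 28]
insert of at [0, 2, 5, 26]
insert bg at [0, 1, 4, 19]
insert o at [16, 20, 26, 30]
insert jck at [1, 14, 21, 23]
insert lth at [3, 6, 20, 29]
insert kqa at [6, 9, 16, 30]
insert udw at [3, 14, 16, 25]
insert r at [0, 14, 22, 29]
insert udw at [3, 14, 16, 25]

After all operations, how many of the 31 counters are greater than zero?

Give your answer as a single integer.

Step 1: insert sn at [15, 18, 19, 29] -> counters=[0,0,0,0,0,0,0,0,0,0,0,0,0,0,0,1,0,0,1,1,0,0,0,0,0,0,0,0,0,1,0]
Step 2: insert pbl at [1, 5, 16, 27] -> counters=[0,1,0,0,0,1,0,0,0,0,0,0,0,0,0,1,1,0,1,1,0,0,0,0,0,0,0,1,0,1,0]
Step 3: insert bjm at [7, 10, 12, 14] -> counters=[0,1,0,0,0,1,0,1,0,0,1,0,1,0,1,1,1,0,1,1,0,0,0,0,0,0,0,1,0,1,0]
Step 4: insert u at [0, 1, 12, 28] -> counters=[1,2,0,0,0,1,0,1,0,0,1,0,2,0,1,1,1,0,1,1,0,0,0,0,0,0,0,1,1,1,0]
Step 5: insert of at [0, 2, 5, 26] -> counters=[2,2,1,0,0,2,0,1,0,0,1,0,2,0,1,1,1,0,1,1,0,0,0,0,0,0,1,1,1,1,0]
Step 6: insert bg at [0, 1, 4, 19] -> counters=[3,3,1,0,1,2,0,1,0,0,1,0,2,0,1,1,1,0,1,2,0,0,0,0,0,0,1,1,1,1,0]
Step 7: insert o at [16, 20, 26, 30] -> counters=[3,3,1,0,1,2,0,1,0,0,1,0,2,0,1,1,2,0,1,2,1,0,0,0,0,0,2,1,1,1,1]
Step 8: insert jck at [1, 14, 21, 23] -> counters=[3,4,1,0,1,2,0,1,0,0,1,0,2,0,2,1,2,0,1,2,1,1,0,1,0,0,2,1,1,1,1]
Step 9: insert lth at [3, 6, 20, 29] -> counters=[3,4,1,1,1,2,1,1,0,0,1,0,2,0,2,1,2,0,1,2,2,1,0,1,0,0,2,1,1,2,1]
Step 10: insert kqa at [6, 9, 16, 30] -> counters=[3,4,1,1,1,2,2,1,0,1,1,0,2,0,2,1,3,0,1,2,2,1,0,1,0,0,2,1,1,2,2]
Step 11: insert udw at [3, 14, 16, 25] -> counters=[3,4,1,2,1,2,2,1,0,1,1,0,2,0,3,1,4,0,1,2,2,1,0,1,0,1,2,1,1,2,2]
Step 12: insert r at [0, 14, 22, 29] -> counters=[4,4,1,2,1,2,2,1,0,1,1,0,2,0,4,1,4,0,1,2,2,1,1,1,0,1,2,1,1,3,2]
Step 13: insert udw at [3, 14, 16, 25] -> counters=[4,4,1,3,1,2,2,1,0,1,1,0,2,0,5,1,5,0,1,2,2,1,1,1,0,2,2,1,1,3,2]
Final counters=[4,4,1,3,1,2,2,1,0,1,1,0,2,0,5,1,5,0,1,2,2,1,1,1,0,2,2,1,1,3,2] -> 26 nonzero

Answer: 26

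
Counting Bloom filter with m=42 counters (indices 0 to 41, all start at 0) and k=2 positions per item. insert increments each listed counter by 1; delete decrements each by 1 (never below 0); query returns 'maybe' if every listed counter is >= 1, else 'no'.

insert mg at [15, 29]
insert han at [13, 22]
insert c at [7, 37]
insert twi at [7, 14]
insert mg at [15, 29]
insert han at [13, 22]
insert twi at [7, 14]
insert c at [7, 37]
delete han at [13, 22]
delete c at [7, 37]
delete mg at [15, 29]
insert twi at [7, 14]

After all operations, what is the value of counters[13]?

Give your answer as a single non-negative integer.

Answer: 1

Derivation:
Step 1: insert mg at [15, 29] -> counters=[0,0,0,0,0,0,0,0,0,0,0,0,0,0,0,1,0,0,0,0,0,0,0,0,0,0,0,0,0,1,0,0,0,0,0,0,0,0,0,0,0,0]
Step 2: insert han at [13, 22] -> counters=[0,0,0,0,0,0,0,0,0,0,0,0,0,1,0,1,0,0,0,0,0,0,1,0,0,0,0,0,0,1,0,0,0,0,0,0,0,0,0,0,0,0]
Step 3: insert c at [7, 37] -> counters=[0,0,0,0,0,0,0,1,0,0,0,0,0,1,0,1,0,0,0,0,0,0,1,0,0,0,0,0,0,1,0,0,0,0,0,0,0,1,0,0,0,0]
Step 4: insert twi at [7, 14] -> counters=[0,0,0,0,0,0,0,2,0,0,0,0,0,1,1,1,0,0,0,0,0,0,1,0,0,0,0,0,0,1,0,0,0,0,0,0,0,1,0,0,0,0]
Step 5: insert mg at [15, 29] -> counters=[0,0,0,0,0,0,0,2,0,0,0,0,0,1,1,2,0,0,0,0,0,0,1,0,0,0,0,0,0,2,0,0,0,0,0,0,0,1,0,0,0,0]
Step 6: insert han at [13, 22] -> counters=[0,0,0,0,0,0,0,2,0,0,0,0,0,2,1,2,0,0,0,0,0,0,2,0,0,0,0,0,0,2,0,0,0,0,0,0,0,1,0,0,0,0]
Step 7: insert twi at [7, 14] -> counters=[0,0,0,0,0,0,0,3,0,0,0,0,0,2,2,2,0,0,0,0,0,0,2,0,0,0,0,0,0,2,0,0,0,0,0,0,0,1,0,0,0,0]
Step 8: insert c at [7, 37] -> counters=[0,0,0,0,0,0,0,4,0,0,0,0,0,2,2,2,0,0,0,0,0,0,2,0,0,0,0,0,0,2,0,0,0,0,0,0,0,2,0,0,0,0]
Step 9: delete han at [13, 22] -> counters=[0,0,0,0,0,0,0,4,0,0,0,0,0,1,2,2,0,0,0,0,0,0,1,0,0,0,0,0,0,2,0,0,0,0,0,0,0,2,0,0,0,0]
Step 10: delete c at [7, 37] -> counters=[0,0,0,0,0,0,0,3,0,0,0,0,0,1,2,2,0,0,0,0,0,0,1,0,0,0,0,0,0,2,0,0,0,0,0,0,0,1,0,0,0,0]
Step 11: delete mg at [15, 29] -> counters=[0,0,0,0,0,0,0,3,0,0,0,0,0,1,2,1,0,0,0,0,0,0,1,0,0,0,0,0,0,1,0,0,0,0,0,0,0,1,0,0,0,0]
Step 12: insert twi at [7, 14] -> counters=[0,0,0,0,0,0,0,4,0,0,0,0,0,1,3,1,0,0,0,0,0,0,1,0,0,0,0,0,0,1,0,0,0,0,0,0,0,1,0,0,0,0]
Final counters=[0,0,0,0,0,0,0,4,0,0,0,0,0,1,3,1,0,0,0,0,0,0,1,0,0,0,0,0,0,1,0,0,0,0,0,0,0,1,0,0,0,0] -> counters[13]=1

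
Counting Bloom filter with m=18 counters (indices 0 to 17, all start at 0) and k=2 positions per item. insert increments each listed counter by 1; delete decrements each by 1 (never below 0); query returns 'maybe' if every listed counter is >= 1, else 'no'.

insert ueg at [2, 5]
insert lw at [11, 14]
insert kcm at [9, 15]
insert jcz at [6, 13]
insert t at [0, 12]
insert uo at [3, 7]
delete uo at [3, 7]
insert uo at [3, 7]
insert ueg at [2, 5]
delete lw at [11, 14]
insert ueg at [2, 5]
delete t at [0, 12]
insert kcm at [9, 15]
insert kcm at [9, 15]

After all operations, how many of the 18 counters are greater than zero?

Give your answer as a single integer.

Answer: 8

Derivation:
Step 1: insert ueg at [2, 5] -> counters=[0,0,1,0,0,1,0,0,0,0,0,0,0,0,0,0,0,0]
Step 2: insert lw at [11, 14] -> counters=[0,0,1,0,0,1,0,0,0,0,0,1,0,0,1,0,0,0]
Step 3: insert kcm at [9, 15] -> counters=[0,0,1,0,0,1,0,0,0,1,0,1,0,0,1,1,0,0]
Step 4: insert jcz at [6, 13] -> counters=[0,0,1,0,0,1,1,0,0,1,0,1,0,1,1,1,0,0]
Step 5: insert t at [0, 12] -> counters=[1,0,1,0,0,1,1,0,0,1,0,1,1,1,1,1,0,0]
Step 6: insert uo at [3, 7] -> counters=[1,0,1,1,0,1,1,1,0,1,0,1,1,1,1,1,0,0]
Step 7: delete uo at [3, 7] -> counters=[1,0,1,0,0,1,1,0,0,1,0,1,1,1,1,1,0,0]
Step 8: insert uo at [3, 7] -> counters=[1,0,1,1,0,1,1,1,0,1,0,1,1,1,1,1,0,0]
Step 9: insert ueg at [2, 5] -> counters=[1,0,2,1,0,2,1,1,0,1,0,1,1,1,1,1,0,0]
Step 10: delete lw at [11, 14] -> counters=[1,0,2,1,0,2,1,1,0,1,0,0,1,1,0,1,0,0]
Step 11: insert ueg at [2, 5] -> counters=[1,0,3,1,0,3,1,1,0,1,0,0,1,1,0,1,0,0]
Step 12: delete t at [0, 12] -> counters=[0,0,3,1,0,3,1,1,0,1,0,0,0,1,0,1,0,0]
Step 13: insert kcm at [9, 15] -> counters=[0,0,3,1,0,3,1,1,0,2,0,0,0,1,0,2,0,0]
Step 14: insert kcm at [9, 15] -> counters=[0,0,3,1,0,3,1,1,0,3,0,0,0,1,0,3,0,0]
Final counters=[0,0,3,1,0,3,1,1,0,3,0,0,0,1,0,3,0,0] -> 8 nonzero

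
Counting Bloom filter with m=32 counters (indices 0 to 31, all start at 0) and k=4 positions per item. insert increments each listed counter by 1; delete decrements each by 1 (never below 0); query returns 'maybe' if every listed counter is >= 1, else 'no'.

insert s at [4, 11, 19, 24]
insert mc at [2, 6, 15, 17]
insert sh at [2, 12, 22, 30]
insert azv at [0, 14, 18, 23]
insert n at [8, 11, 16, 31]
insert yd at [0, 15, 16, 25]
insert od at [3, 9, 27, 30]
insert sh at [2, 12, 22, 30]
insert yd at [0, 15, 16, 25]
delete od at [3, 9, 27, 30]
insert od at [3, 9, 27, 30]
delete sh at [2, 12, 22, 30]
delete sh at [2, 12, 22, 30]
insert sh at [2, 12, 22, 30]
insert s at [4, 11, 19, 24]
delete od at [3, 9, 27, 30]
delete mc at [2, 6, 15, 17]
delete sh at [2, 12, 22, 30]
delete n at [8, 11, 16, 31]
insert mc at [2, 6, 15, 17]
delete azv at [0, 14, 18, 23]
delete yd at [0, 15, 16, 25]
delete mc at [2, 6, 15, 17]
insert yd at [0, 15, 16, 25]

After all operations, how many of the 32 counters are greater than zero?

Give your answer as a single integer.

Step 1: insert s at [4, 11, 19, 24] -> counters=[0,0,0,0,1,0,0,0,0,0,0,1,0,0,0,0,0,0,0,1,0,0,0,0,1,0,0,0,0,0,0,0]
Step 2: insert mc at [2, 6, 15, 17] -> counters=[0,0,1,0,1,0,1,0,0,0,0,1,0,0,0,1,0,1,0,1,0,0,0,0,1,0,0,0,0,0,0,0]
Step 3: insert sh at [2, 12, 22, 30] -> counters=[0,0,2,0,1,0,1,0,0,0,0,1,1,0,0,1,0,1,0,1,0,0,1,0,1,0,0,0,0,0,1,0]
Step 4: insert azv at [0, 14, 18, 23] -> counters=[1,0,2,0,1,0,1,0,0,0,0,1,1,0,1,1,0,1,1,1,0,0,1,1,1,0,0,0,0,0,1,0]
Step 5: insert n at [8, 11, 16, 31] -> counters=[1,0,2,0,1,0,1,0,1,0,0,2,1,0,1,1,1,1,1,1,0,0,1,1,1,0,0,0,0,0,1,1]
Step 6: insert yd at [0, 15, 16, 25] -> counters=[2,0,2,0,1,0,1,0,1,0,0,2,1,0,1,2,2,1,1,1,0,0,1,1,1,1,0,0,0,0,1,1]
Step 7: insert od at [3, 9, 27, 30] -> counters=[2,0,2,1,1,0,1,0,1,1,0,2,1,0,1,2,2,1,1,1,0,0,1,1,1,1,0,1,0,0,2,1]
Step 8: insert sh at [2, 12, 22, 30] -> counters=[2,0,3,1,1,0,1,0,1,1,0,2,2,0,1,2,2,1,1,1,0,0,2,1,1,1,0,1,0,0,3,1]
Step 9: insert yd at [0, 15, 16, 25] -> counters=[3,0,3,1,1,0,1,0,1,1,0,2,2,0,1,3,3,1,1,1,0,0,2,1,1,2,0,1,0,0,3,1]
Step 10: delete od at [3, 9, 27, 30] -> counters=[3,0,3,0,1,0,1,0,1,0,0,2,2,0,1,3,3,1,1,1,0,0,2,1,1,2,0,0,0,0,2,1]
Step 11: insert od at [3, 9, 27, 30] -> counters=[3,0,3,1,1,0,1,0,1,1,0,2,2,0,1,3,3,1,1,1,0,0,2,1,1,2,0,1,0,0,3,1]
Step 12: delete sh at [2, 12, 22, 30] -> counters=[3,0,2,1,1,0,1,0,1,1,0,2,1,0,1,3,3,1,1,1,0,0,1,1,1,2,0,1,0,0,2,1]
Step 13: delete sh at [2, 12, 22, 30] -> counters=[3,0,1,1,1,0,1,0,1,1,0,2,0,0,1,3,3,1,1,1,0,0,0,1,1,2,0,1,0,0,1,1]
Step 14: insert sh at [2, 12, 22, 30] -> counters=[3,0,2,1,1,0,1,0,1,1,0,2,1,0,1,3,3,1,1,1,0,0,1,1,1,2,0,1,0,0,2,1]
Step 15: insert s at [4, 11, 19, 24] -> counters=[3,0,2,1,2,0,1,0,1,1,0,3,1,0,1,3,3,1,1,2,0,0,1,1,2,2,0,1,0,0,2,1]
Step 16: delete od at [3, 9, 27, 30] -> counters=[3,0,2,0,2,0,1,0,1,0,0,3,1,0,1,3,3,1,1,2,0,0,1,1,2,2,0,0,0,0,1,1]
Step 17: delete mc at [2, 6, 15, 17] -> counters=[3,0,1,0,2,0,0,0,1,0,0,3,1,0,1,2,3,0,1,2,0,0,1,1,2,2,0,0,0,0,1,1]
Step 18: delete sh at [2, 12, 22, 30] -> counters=[3,0,0,0,2,0,0,0,1,0,0,3,0,0,1,2,3,0,1,2,0,0,0,1,2,2,0,0,0,0,0,1]
Step 19: delete n at [8, 11, 16, 31] -> counters=[3,0,0,0,2,0,0,0,0,0,0,2,0,0,1,2,2,0,1,2,0,0,0,1,2,2,0,0,0,0,0,0]
Step 20: insert mc at [2, 6, 15, 17] -> counters=[3,0,1,0,2,0,1,0,0,0,0,2,0,0,1,3,2,1,1,2,0,0,0,1,2,2,0,0,0,0,0,0]
Step 21: delete azv at [0, 14, 18, 23] -> counters=[2,0,1,0,2,0,1,0,0,0,0,2,0,0,0,3,2,1,0,2,0,0,0,0,2,2,0,0,0,0,0,0]
Step 22: delete yd at [0, 15, 16, 25] -> counters=[1,0,1,0,2,0,1,0,0,0,0,2,0,0,0,2,1,1,0,2,0,0,0,0,2,1,0,0,0,0,0,0]
Step 23: delete mc at [2, 6, 15, 17] -> counters=[1,0,0,0,2,0,0,0,0,0,0,2,0,0,0,1,1,0,0,2,0,0,0,0,2,1,0,0,0,0,0,0]
Step 24: insert yd at [0, 15, 16, 25] -> counters=[2,0,0,0,2,0,0,0,0,0,0,2,0,0,0,2,2,0,0,2,0,0,0,0,2,2,0,0,0,0,0,0]
Final counters=[2,0,0,0,2,0,0,0,0,0,0,2,0,0,0,2,2,0,0,2,0,0,0,0,2,2,0,0,0,0,0,0] -> 8 nonzero

Answer: 8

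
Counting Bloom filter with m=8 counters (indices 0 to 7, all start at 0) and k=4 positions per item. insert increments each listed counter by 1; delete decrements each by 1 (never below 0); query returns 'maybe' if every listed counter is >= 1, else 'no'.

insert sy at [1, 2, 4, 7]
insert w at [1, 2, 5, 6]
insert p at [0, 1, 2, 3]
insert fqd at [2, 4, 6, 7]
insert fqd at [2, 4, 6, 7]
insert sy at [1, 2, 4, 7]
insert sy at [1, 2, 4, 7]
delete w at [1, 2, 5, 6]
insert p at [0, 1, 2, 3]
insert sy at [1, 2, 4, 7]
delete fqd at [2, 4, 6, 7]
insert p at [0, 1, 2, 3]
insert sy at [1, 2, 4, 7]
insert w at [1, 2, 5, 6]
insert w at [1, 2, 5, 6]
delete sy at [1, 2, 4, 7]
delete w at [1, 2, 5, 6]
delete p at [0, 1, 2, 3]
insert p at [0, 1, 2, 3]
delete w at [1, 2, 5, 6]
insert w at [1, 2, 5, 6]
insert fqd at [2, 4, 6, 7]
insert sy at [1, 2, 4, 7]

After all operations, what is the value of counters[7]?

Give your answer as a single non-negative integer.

Answer: 7

Derivation:
Step 1: insert sy at [1, 2, 4, 7] -> counters=[0,1,1,0,1,0,0,1]
Step 2: insert w at [1, 2, 5, 6] -> counters=[0,2,2,0,1,1,1,1]
Step 3: insert p at [0, 1, 2, 3] -> counters=[1,3,3,1,1,1,1,1]
Step 4: insert fqd at [2, 4, 6, 7] -> counters=[1,3,4,1,2,1,2,2]
Step 5: insert fqd at [2, 4, 6, 7] -> counters=[1,3,5,1,3,1,3,3]
Step 6: insert sy at [1, 2, 4, 7] -> counters=[1,4,6,1,4,1,3,4]
Step 7: insert sy at [1, 2, 4, 7] -> counters=[1,5,7,1,5,1,3,5]
Step 8: delete w at [1, 2, 5, 6] -> counters=[1,4,6,1,5,0,2,5]
Step 9: insert p at [0, 1, 2, 3] -> counters=[2,5,7,2,5,0,2,5]
Step 10: insert sy at [1, 2, 4, 7] -> counters=[2,6,8,2,6,0,2,6]
Step 11: delete fqd at [2, 4, 6, 7] -> counters=[2,6,7,2,5,0,1,5]
Step 12: insert p at [0, 1, 2, 3] -> counters=[3,7,8,3,5,0,1,5]
Step 13: insert sy at [1, 2, 4, 7] -> counters=[3,8,9,3,6,0,1,6]
Step 14: insert w at [1, 2, 5, 6] -> counters=[3,9,10,3,6,1,2,6]
Step 15: insert w at [1, 2, 5, 6] -> counters=[3,10,11,3,6,2,3,6]
Step 16: delete sy at [1, 2, 4, 7] -> counters=[3,9,10,3,5,2,3,5]
Step 17: delete w at [1, 2, 5, 6] -> counters=[3,8,9,3,5,1,2,5]
Step 18: delete p at [0, 1, 2, 3] -> counters=[2,7,8,2,5,1,2,5]
Step 19: insert p at [0, 1, 2, 3] -> counters=[3,8,9,3,5,1,2,5]
Step 20: delete w at [1, 2, 5, 6] -> counters=[3,7,8,3,5,0,1,5]
Step 21: insert w at [1, 2, 5, 6] -> counters=[3,8,9,3,5,1,2,5]
Step 22: insert fqd at [2, 4, 6, 7] -> counters=[3,8,10,3,6,1,3,6]
Step 23: insert sy at [1, 2, 4, 7] -> counters=[3,9,11,3,7,1,3,7]
Final counters=[3,9,11,3,7,1,3,7] -> counters[7]=7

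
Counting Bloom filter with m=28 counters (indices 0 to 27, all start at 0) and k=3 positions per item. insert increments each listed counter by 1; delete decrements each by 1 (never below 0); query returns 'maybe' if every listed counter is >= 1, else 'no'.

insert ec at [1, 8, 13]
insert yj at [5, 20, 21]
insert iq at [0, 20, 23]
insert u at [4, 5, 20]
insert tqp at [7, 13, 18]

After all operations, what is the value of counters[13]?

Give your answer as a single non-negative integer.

Step 1: insert ec at [1, 8, 13] -> counters=[0,1,0,0,0,0,0,0,1,0,0,0,0,1,0,0,0,0,0,0,0,0,0,0,0,0,0,0]
Step 2: insert yj at [5, 20, 21] -> counters=[0,1,0,0,0,1,0,0,1,0,0,0,0,1,0,0,0,0,0,0,1,1,0,0,0,0,0,0]
Step 3: insert iq at [0, 20, 23] -> counters=[1,1,0,0,0,1,0,0,1,0,0,0,0,1,0,0,0,0,0,0,2,1,0,1,0,0,0,0]
Step 4: insert u at [4, 5, 20] -> counters=[1,1,0,0,1,2,0,0,1,0,0,0,0,1,0,0,0,0,0,0,3,1,0,1,0,0,0,0]
Step 5: insert tqp at [7, 13, 18] -> counters=[1,1,0,0,1,2,0,1,1,0,0,0,0,2,0,0,0,0,1,0,3,1,0,1,0,0,0,0]
Final counters=[1,1,0,0,1,2,0,1,1,0,0,0,0,2,0,0,0,0,1,0,3,1,0,1,0,0,0,0] -> counters[13]=2

Answer: 2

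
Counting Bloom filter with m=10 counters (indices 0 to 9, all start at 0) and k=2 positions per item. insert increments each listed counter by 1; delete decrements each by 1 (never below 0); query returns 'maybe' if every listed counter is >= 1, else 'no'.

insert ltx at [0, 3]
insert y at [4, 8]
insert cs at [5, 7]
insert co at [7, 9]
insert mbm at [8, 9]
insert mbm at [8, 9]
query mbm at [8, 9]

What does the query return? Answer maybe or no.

Answer: maybe

Derivation:
Step 1: insert ltx at [0, 3] -> counters=[1,0,0,1,0,0,0,0,0,0]
Step 2: insert y at [4, 8] -> counters=[1,0,0,1,1,0,0,0,1,0]
Step 3: insert cs at [5, 7] -> counters=[1,0,0,1,1,1,0,1,1,0]
Step 4: insert co at [7, 9] -> counters=[1,0,0,1,1,1,0,2,1,1]
Step 5: insert mbm at [8, 9] -> counters=[1,0,0,1,1,1,0,2,2,2]
Step 6: insert mbm at [8, 9] -> counters=[1,0,0,1,1,1,0,2,3,3]
Query mbm: check counters[8]=3 counters[9]=3 -> maybe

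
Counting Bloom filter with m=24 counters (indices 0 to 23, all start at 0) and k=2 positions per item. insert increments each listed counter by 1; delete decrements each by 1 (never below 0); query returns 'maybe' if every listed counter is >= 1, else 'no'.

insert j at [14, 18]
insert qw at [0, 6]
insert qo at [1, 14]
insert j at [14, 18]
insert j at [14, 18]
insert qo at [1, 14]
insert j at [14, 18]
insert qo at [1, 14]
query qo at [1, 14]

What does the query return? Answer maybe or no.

Step 1: insert j at [14, 18] -> counters=[0,0,0,0,0,0,0,0,0,0,0,0,0,0,1,0,0,0,1,0,0,0,0,0]
Step 2: insert qw at [0, 6] -> counters=[1,0,0,0,0,0,1,0,0,0,0,0,0,0,1,0,0,0,1,0,0,0,0,0]
Step 3: insert qo at [1, 14] -> counters=[1,1,0,0,0,0,1,0,0,0,0,0,0,0,2,0,0,0,1,0,0,0,0,0]
Step 4: insert j at [14, 18] -> counters=[1,1,0,0,0,0,1,0,0,0,0,0,0,0,3,0,0,0,2,0,0,0,0,0]
Step 5: insert j at [14, 18] -> counters=[1,1,0,0,0,0,1,0,0,0,0,0,0,0,4,0,0,0,3,0,0,0,0,0]
Step 6: insert qo at [1, 14] -> counters=[1,2,0,0,0,0,1,0,0,0,0,0,0,0,5,0,0,0,3,0,0,0,0,0]
Step 7: insert j at [14, 18] -> counters=[1,2,0,0,0,0,1,0,0,0,0,0,0,0,6,0,0,0,4,0,0,0,0,0]
Step 8: insert qo at [1, 14] -> counters=[1,3,0,0,0,0,1,0,0,0,0,0,0,0,7,0,0,0,4,0,0,0,0,0]
Query qo: check counters[1]=3 counters[14]=7 -> maybe

Answer: maybe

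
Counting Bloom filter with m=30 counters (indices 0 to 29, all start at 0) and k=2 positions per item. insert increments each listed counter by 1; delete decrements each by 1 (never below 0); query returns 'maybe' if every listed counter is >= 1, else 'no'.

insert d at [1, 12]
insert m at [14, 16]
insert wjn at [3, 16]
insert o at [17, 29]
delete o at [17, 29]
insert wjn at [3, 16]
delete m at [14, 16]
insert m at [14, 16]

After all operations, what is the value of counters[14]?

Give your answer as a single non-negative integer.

Step 1: insert d at [1, 12] -> counters=[0,1,0,0,0,0,0,0,0,0,0,0,1,0,0,0,0,0,0,0,0,0,0,0,0,0,0,0,0,0]
Step 2: insert m at [14, 16] -> counters=[0,1,0,0,0,0,0,0,0,0,0,0,1,0,1,0,1,0,0,0,0,0,0,0,0,0,0,0,0,0]
Step 3: insert wjn at [3, 16] -> counters=[0,1,0,1,0,0,0,0,0,0,0,0,1,0,1,0,2,0,0,0,0,0,0,0,0,0,0,0,0,0]
Step 4: insert o at [17, 29] -> counters=[0,1,0,1,0,0,0,0,0,0,0,0,1,0,1,0,2,1,0,0,0,0,0,0,0,0,0,0,0,1]
Step 5: delete o at [17, 29] -> counters=[0,1,0,1,0,0,0,0,0,0,0,0,1,0,1,0,2,0,0,0,0,0,0,0,0,0,0,0,0,0]
Step 6: insert wjn at [3, 16] -> counters=[0,1,0,2,0,0,0,0,0,0,0,0,1,0,1,0,3,0,0,0,0,0,0,0,0,0,0,0,0,0]
Step 7: delete m at [14, 16] -> counters=[0,1,0,2,0,0,0,0,0,0,0,0,1,0,0,0,2,0,0,0,0,0,0,0,0,0,0,0,0,0]
Step 8: insert m at [14, 16] -> counters=[0,1,0,2,0,0,0,0,0,0,0,0,1,0,1,0,3,0,0,0,0,0,0,0,0,0,0,0,0,0]
Final counters=[0,1,0,2,0,0,0,0,0,0,0,0,1,0,1,0,3,0,0,0,0,0,0,0,0,0,0,0,0,0] -> counters[14]=1

Answer: 1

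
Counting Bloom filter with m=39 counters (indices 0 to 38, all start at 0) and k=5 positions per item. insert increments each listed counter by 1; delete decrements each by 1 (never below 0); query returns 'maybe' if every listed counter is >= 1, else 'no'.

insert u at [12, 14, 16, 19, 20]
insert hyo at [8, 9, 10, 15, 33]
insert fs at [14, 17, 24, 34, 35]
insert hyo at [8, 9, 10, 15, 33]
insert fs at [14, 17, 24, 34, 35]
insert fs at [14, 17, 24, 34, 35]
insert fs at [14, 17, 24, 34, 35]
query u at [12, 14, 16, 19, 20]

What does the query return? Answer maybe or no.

Answer: maybe

Derivation:
Step 1: insert u at [12, 14, 16, 19, 20] -> counters=[0,0,0,0,0,0,0,0,0,0,0,0,1,0,1,0,1,0,0,1,1,0,0,0,0,0,0,0,0,0,0,0,0,0,0,0,0,0,0]
Step 2: insert hyo at [8, 9, 10, 15, 33] -> counters=[0,0,0,0,0,0,0,0,1,1,1,0,1,0,1,1,1,0,0,1,1,0,0,0,0,0,0,0,0,0,0,0,0,1,0,0,0,0,0]
Step 3: insert fs at [14, 17, 24, 34, 35] -> counters=[0,0,0,0,0,0,0,0,1,1,1,0,1,0,2,1,1,1,0,1,1,0,0,0,1,0,0,0,0,0,0,0,0,1,1,1,0,0,0]
Step 4: insert hyo at [8, 9, 10, 15, 33] -> counters=[0,0,0,0,0,0,0,0,2,2,2,0,1,0,2,2,1,1,0,1,1,0,0,0,1,0,0,0,0,0,0,0,0,2,1,1,0,0,0]
Step 5: insert fs at [14, 17, 24, 34, 35] -> counters=[0,0,0,0,0,0,0,0,2,2,2,0,1,0,3,2,1,2,0,1,1,0,0,0,2,0,0,0,0,0,0,0,0,2,2,2,0,0,0]
Step 6: insert fs at [14, 17, 24, 34, 35] -> counters=[0,0,0,0,0,0,0,0,2,2,2,0,1,0,4,2,1,3,0,1,1,0,0,0,3,0,0,0,0,0,0,0,0,2,3,3,0,0,0]
Step 7: insert fs at [14, 17, 24, 34, 35] -> counters=[0,0,0,0,0,0,0,0,2,2,2,0,1,0,5,2,1,4,0,1,1,0,0,0,4,0,0,0,0,0,0,0,0,2,4,4,0,0,0]
Query u: check counters[12]=1 counters[14]=5 counters[16]=1 counters[19]=1 counters[20]=1 -> maybe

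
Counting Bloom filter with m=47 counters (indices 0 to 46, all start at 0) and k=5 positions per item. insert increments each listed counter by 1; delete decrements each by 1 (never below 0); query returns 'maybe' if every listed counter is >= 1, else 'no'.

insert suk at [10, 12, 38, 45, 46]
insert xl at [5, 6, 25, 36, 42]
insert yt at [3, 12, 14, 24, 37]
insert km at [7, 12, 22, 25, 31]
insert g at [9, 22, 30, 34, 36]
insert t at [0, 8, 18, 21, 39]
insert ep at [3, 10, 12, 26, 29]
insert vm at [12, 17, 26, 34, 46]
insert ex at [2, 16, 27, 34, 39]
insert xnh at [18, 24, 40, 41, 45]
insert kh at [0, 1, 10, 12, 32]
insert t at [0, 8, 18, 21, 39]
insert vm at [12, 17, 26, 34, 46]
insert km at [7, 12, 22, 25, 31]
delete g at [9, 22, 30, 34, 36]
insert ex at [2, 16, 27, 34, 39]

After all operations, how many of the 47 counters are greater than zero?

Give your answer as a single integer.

Step 1: insert suk at [10, 12, 38, 45, 46] -> counters=[0,0,0,0,0,0,0,0,0,0,1,0,1,0,0,0,0,0,0,0,0,0,0,0,0,0,0,0,0,0,0,0,0,0,0,0,0,0,1,0,0,0,0,0,0,1,1]
Step 2: insert xl at [5, 6, 25, 36, 42] -> counters=[0,0,0,0,0,1,1,0,0,0,1,0,1,0,0,0,0,0,0,0,0,0,0,0,0,1,0,0,0,0,0,0,0,0,0,0,1,0,1,0,0,0,1,0,0,1,1]
Step 3: insert yt at [3, 12, 14, 24, 37] -> counters=[0,0,0,1,0,1,1,0,0,0,1,0,2,0,1,0,0,0,0,0,0,0,0,0,1,1,0,0,0,0,0,0,0,0,0,0,1,1,1,0,0,0,1,0,0,1,1]
Step 4: insert km at [7, 12, 22, 25, 31] -> counters=[0,0,0,1,0,1,1,1,0,0,1,0,3,0,1,0,0,0,0,0,0,0,1,0,1,2,0,0,0,0,0,1,0,0,0,0,1,1,1,0,0,0,1,0,0,1,1]
Step 5: insert g at [9, 22, 30, 34, 36] -> counters=[0,0,0,1,0,1,1,1,0,1,1,0,3,0,1,0,0,0,0,0,0,0,2,0,1,2,0,0,0,0,1,1,0,0,1,0,2,1,1,0,0,0,1,0,0,1,1]
Step 6: insert t at [0, 8, 18, 21, 39] -> counters=[1,0,0,1,0,1,1,1,1,1,1,0,3,0,1,0,0,0,1,0,0,1,2,0,1,2,0,0,0,0,1,1,0,0,1,0,2,1,1,1,0,0,1,0,0,1,1]
Step 7: insert ep at [3, 10, 12, 26, 29] -> counters=[1,0,0,2,0,1,1,1,1,1,2,0,4,0,1,0,0,0,1,0,0,1,2,0,1,2,1,0,0,1,1,1,0,0,1,0,2,1,1,1,0,0,1,0,0,1,1]
Step 8: insert vm at [12, 17, 26, 34, 46] -> counters=[1,0,0,2,0,1,1,1,1,1,2,0,5,0,1,0,0,1,1,0,0,1,2,0,1,2,2,0,0,1,1,1,0,0,2,0,2,1,1,1,0,0,1,0,0,1,2]
Step 9: insert ex at [2, 16, 27, 34, 39] -> counters=[1,0,1,2,0,1,1,1,1,1,2,0,5,0,1,0,1,1,1,0,0,1,2,0,1,2,2,1,0,1,1,1,0,0,3,0,2,1,1,2,0,0,1,0,0,1,2]
Step 10: insert xnh at [18, 24, 40, 41, 45] -> counters=[1,0,1,2,0,1,1,1,1,1,2,0,5,0,1,0,1,1,2,0,0,1,2,0,2,2,2,1,0,1,1,1,0,0,3,0,2,1,1,2,1,1,1,0,0,2,2]
Step 11: insert kh at [0, 1, 10, 12, 32] -> counters=[2,1,1,2,0,1,1,1,1,1,3,0,6,0,1,0,1,1,2,0,0,1,2,0,2,2,2,1,0,1,1,1,1,0,3,0,2,1,1,2,1,1,1,0,0,2,2]
Step 12: insert t at [0, 8, 18, 21, 39] -> counters=[3,1,1,2,0,1,1,1,2,1,3,0,6,0,1,0,1,1,3,0,0,2,2,0,2,2,2,1,0,1,1,1,1,0,3,0,2,1,1,3,1,1,1,0,0,2,2]
Step 13: insert vm at [12, 17, 26, 34, 46] -> counters=[3,1,1,2,0,1,1,1,2,1,3,0,7,0,1,0,1,2,3,0,0,2,2,0,2,2,3,1,0,1,1,1,1,0,4,0,2,1,1,3,1,1,1,0,0,2,3]
Step 14: insert km at [7, 12, 22, 25, 31] -> counters=[3,1,1,2,0,1,1,2,2,1,3,0,8,0,1,0,1,2,3,0,0,2,3,0,2,3,3,1,0,1,1,2,1,0,4,0,2,1,1,3,1,1,1,0,0,2,3]
Step 15: delete g at [9, 22, 30, 34, 36] -> counters=[3,1,1,2,0,1,1,2,2,0,3,0,8,0,1,0,1,2,3,0,0,2,2,0,2,3,3,1,0,1,0,2,1,0,3,0,1,1,1,3,1,1,1,0,0,2,3]
Step 16: insert ex at [2, 16, 27, 34, 39] -> counters=[3,1,2,2,0,1,1,2,2,0,3,0,8,0,1,0,2,2,3,0,0,2,2,0,2,3,3,2,0,1,0,2,1,0,4,0,1,1,1,4,1,1,1,0,0,2,3]
Final counters=[3,1,2,2,0,1,1,2,2,0,3,0,8,0,1,0,2,2,3,0,0,2,2,0,2,3,3,2,0,1,0,2,1,0,4,0,1,1,1,4,1,1,1,0,0,2,3] -> 33 nonzero

Answer: 33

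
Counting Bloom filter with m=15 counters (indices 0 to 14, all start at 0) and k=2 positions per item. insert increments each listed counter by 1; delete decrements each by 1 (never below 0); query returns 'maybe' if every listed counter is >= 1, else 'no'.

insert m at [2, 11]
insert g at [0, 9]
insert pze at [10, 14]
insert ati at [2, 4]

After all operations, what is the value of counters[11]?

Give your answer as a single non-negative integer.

Step 1: insert m at [2, 11] -> counters=[0,0,1,0,0,0,0,0,0,0,0,1,0,0,0]
Step 2: insert g at [0, 9] -> counters=[1,0,1,0,0,0,0,0,0,1,0,1,0,0,0]
Step 3: insert pze at [10, 14] -> counters=[1,0,1,0,0,0,0,0,0,1,1,1,0,0,1]
Step 4: insert ati at [2, 4] -> counters=[1,0,2,0,1,0,0,0,0,1,1,1,0,0,1]
Final counters=[1,0,2,0,1,0,0,0,0,1,1,1,0,0,1] -> counters[11]=1

Answer: 1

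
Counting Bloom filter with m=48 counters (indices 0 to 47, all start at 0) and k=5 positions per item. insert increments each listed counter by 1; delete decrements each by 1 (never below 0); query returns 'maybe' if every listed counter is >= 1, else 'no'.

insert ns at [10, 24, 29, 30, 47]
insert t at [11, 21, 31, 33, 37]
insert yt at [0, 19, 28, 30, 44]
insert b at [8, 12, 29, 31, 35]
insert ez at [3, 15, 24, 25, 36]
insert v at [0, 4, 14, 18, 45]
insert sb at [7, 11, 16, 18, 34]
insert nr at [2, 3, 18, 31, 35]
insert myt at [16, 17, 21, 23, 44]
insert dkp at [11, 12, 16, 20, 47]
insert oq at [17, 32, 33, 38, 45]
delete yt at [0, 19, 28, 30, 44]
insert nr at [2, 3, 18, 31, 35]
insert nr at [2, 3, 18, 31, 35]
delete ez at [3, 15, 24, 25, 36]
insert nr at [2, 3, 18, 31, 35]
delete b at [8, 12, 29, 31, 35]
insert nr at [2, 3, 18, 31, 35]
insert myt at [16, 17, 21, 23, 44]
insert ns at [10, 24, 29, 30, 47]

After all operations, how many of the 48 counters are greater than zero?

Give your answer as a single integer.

Step 1: insert ns at [10, 24, 29, 30, 47] -> counters=[0,0,0,0,0,0,0,0,0,0,1,0,0,0,0,0,0,0,0,0,0,0,0,0,1,0,0,0,0,1,1,0,0,0,0,0,0,0,0,0,0,0,0,0,0,0,0,1]
Step 2: insert t at [11, 21, 31, 33, 37] -> counters=[0,0,0,0,0,0,0,0,0,0,1,1,0,0,0,0,0,0,0,0,0,1,0,0,1,0,0,0,0,1,1,1,0,1,0,0,0,1,0,0,0,0,0,0,0,0,0,1]
Step 3: insert yt at [0, 19, 28, 30, 44] -> counters=[1,0,0,0,0,0,0,0,0,0,1,1,0,0,0,0,0,0,0,1,0,1,0,0,1,0,0,0,1,1,2,1,0,1,0,0,0,1,0,0,0,0,0,0,1,0,0,1]
Step 4: insert b at [8, 12, 29, 31, 35] -> counters=[1,0,0,0,0,0,0,0,1,0,1,1,1,0,0,0,0,0,0,1,0,1,0,0,1,0,0,0,1,2,2,2,0,1,0,1,0,1,0,0,0,0,0,0,1,0,0,1]
Step 5: insert ez at [3, 15, 24, 25, 36] -> counters=[1,0,0,1,0,0,0,0,1,0,1,1,1,0,0,1,0,0,0,1,0,1,0,0,2,1,0,0,1,2,2,2,0,1,0,1,1,1,0,0,0,0,0,0,1,0,0,1]
Step 6: insert v at [0, 4, 14, 18, 45] -> counters=[2,0,0,1,1,0,0,0,1,0,1,1,1,0,1,1,0,0,1,1,0,1,0,0,2,1,0,0,1,2,2,2,0,1,0,1,1,1,0,0,0,0,0,0,1,1,0,1]
Step 7: insert sb at [7, 11, 16, 18, 34] -> counters=[2,0,0,1,1,0,0,1,1,0,1,2,1,0,1,1,1,0,2,1,0,1,0,0,2,1,0,0,1,2,2,2,0,1,1,1,1,1,0,0,0,0,0,0,1,1,0,1]
Step 8: insert nr at [2, 3, 18, 31, 35] -> counters=[2,0,1,2,1,0,0,1,1,0,1,2,1,0,1,1,1,0,3,1,0,1,0,0,2,1,0,0,1,2,2,3,0,1,1,2,1,1,0,0,0,0,0,0,1,1,0,1]
Step 9: insert myt at [16, 17, 21, 23, 44] -> counters=[2,0,1,2,1,0,0,1,1,0,1,2,1,0,1,1,2,1,3,1,0,2,0,1,2,1,0,0,1,2,2,3,0,1,1,2,1,1,0,0,0,0,0,0,2,1,0,1]
Step 10: insert dkp at [11, 12, 16, 20, 47] -> counters=[2,0,1,2,1,0,0,1,1,0,1,3,2,0,1,1,3,1,3,1,1,2,0,1,2,1,0,0,1,2,2,3,0,1,1,2,1,1,0,0,0,0,0,0,2,1,0,2]
Step 11: insert oq at [17, 32, 33, 38, 45] -> counters=[2,0,1,2,1,0,0,1,1,0,1,3,2,0,1,1,3,2,3,1,1,2,0,1,2,1,0,0,1,2,2,3,1,2,1,2,1,1,1,0,0,0,0,0,2,2,0,2]
Step 12: delete yt at [0, 19, 28, 30, 44] -> counters=[1,0,1,2,1,0,0,1,1,0,1,3,2,0,1,1,3,2,3,0,1,2,0,1,2,1,0,0,0,2,1,3,1,2,1,2,1,1,1,0,0,0,0,0,1,2,0,2]
Step 13: insert nr at [2, 3, 18, 31, 35] -> counters=[1,0,2,3,1,0,0,1,1,0,1,3,2,0,1,1,3,2,4,0,1,2,0,1,2,1,0,0,0,2,1,4,1,2,1,3,1,1,1,0,0,0,0,0,1,2,0,2]
Step 14: insert nr at [2, 3, 18, 31, 35] -> counters=[1,0,3,4,1,0,0,1,1,0,1,3,2,0,1,1,3,2,5,0,1,2,0,1,2,1,0,0,0,2,1,5,1,2,1,4,1,1,1,0,0,0,0,0,1,2,0,2]
Step 15: delete ez at [3, 15, 24, 25, 36] -> counters=[1,0,3,3,1,0,0,1,1,0,1,3,2,0,1,0,3,2,5,0,1,2,0,1,1,0,0,0,0,2,1,5,1,2,1,4,0,1,1,0,0,0,0,0,1,2,0,2]
Step 16: insert nr at [2, 3, 18, 31, 35] -> counters=[1,0,4,4,1,0,0,1,1,0,1,3,2,0,1,0,3,2,6,0,1,2,0,1,1,0,0,0,0,2,1,6,1,2,1,5,0,1,1,0,0,0,0,0,1,2,0,2]
Step 17: delete b at [8, 12, 29, 31, 35] -> counters=[1,0,4,4,1,0,0,1,0,0,1,3,1,0,1,0,3,2,6,0,1,2,0,1,1,0,0,0,0,1,1,5,1,2,1,4,0,1,1,0,0,0,0,0,1,2,0,2]
Step 18: insert nr at [2, 3, 18, 31, 35] -> counters=[1,0,5,5,1,0,0,1,0,0,1,3,1,0,1,0,3,2,7,0,1,2,0,1,1,0,0,0,0,1,1,6,1,2,1,5,0,1,1,0,0,0,0,0,1,2,0,2]
Step 19: insert myt at [16, 17, 21, 23, 44] -> counters=[1,0,5,5,1,0,0,1,0,0,1,3,1,0,1,0,4,3,7,0,1,3,0,2,1,0,0,0,0,1,1,6,1,2,1,5,0,1,1,0,0,0,0,0,2,2,0,2]
Step 20: insert ns at [10, 24, 29, 30, 47] -> counters=[1,0,5,5,1,0,0,1,0,0,2,3,1,0,1,0,4,3,7,0,1,3,0,2,2,0,0,0,0,2,2,6,1,2,1,5,0,1,1,0,0,0,0,0,2,2,0,3]
Final counters=[1,0,5,5,1,0,0,1,0,0,2,3,1,0,1,0,4,3,7,0,1,3,0,2,2,0,0,0,0,2,2,6,1,2,1,5,0,1,1,0,0,0,0,0,2,2,0,3] -> 28 nonzero

Answer: 28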